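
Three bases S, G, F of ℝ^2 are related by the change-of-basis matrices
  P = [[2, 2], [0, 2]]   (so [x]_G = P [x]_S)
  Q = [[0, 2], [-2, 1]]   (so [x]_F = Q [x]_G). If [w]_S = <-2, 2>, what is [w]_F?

<8, 4>

First [w]_G = P [w]_S = <0, 4>.
Then [w]_F = Q [w]_G = <8, 4>.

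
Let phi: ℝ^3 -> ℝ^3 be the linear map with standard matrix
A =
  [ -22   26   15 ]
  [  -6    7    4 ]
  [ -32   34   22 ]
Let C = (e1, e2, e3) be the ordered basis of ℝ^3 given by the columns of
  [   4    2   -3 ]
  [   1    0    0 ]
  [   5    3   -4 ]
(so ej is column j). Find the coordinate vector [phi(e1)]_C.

Column 1 of [phi]_C is the C-coordinate vector of phi(e1).
In standard coordinates phi(e1) = A e1 = <13, 3, 16>.
Converting to C: <13, 3, 16> = 3e1 - e2 - e3, so the coordinate vector is <3, -1, -1>.

<3, -1, -1>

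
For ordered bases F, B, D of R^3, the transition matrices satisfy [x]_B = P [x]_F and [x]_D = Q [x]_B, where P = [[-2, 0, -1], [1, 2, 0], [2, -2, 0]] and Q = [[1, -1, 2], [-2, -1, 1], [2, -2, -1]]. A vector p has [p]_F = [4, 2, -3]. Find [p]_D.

Composing the changes, [p]_D = Q P [p]_F.
Q P = [[1, -6, -1], [5, -4, 2], [-8, -2, -2]]; applying this to [4, 2, -3] gives [-5, 6, -30].

[-5, 6, -30]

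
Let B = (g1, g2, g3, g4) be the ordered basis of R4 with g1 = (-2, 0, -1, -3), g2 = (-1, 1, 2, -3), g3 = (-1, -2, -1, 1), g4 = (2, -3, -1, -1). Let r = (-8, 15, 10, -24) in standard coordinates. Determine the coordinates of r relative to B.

(3, 4, -4, -1)

We seek scalars with c_1 g1 + ... + c_4 g4 = r; equivalently solve M c = r where the columns of M are g1, ..., g4.
Solving this 4x4 system gives c = (3, 4, -4, -1).
Check: 3g1 + 4g2 - 4g3 - g4 = (-8, 15, 10, -24).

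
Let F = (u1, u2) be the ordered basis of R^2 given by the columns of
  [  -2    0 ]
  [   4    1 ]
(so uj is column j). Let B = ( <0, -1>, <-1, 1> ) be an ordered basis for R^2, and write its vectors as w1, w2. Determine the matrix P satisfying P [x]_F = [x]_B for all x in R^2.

Let M have columns uj and N have columns wj. Then for every x, N [x]_B = x = M [x]_F, so P = N^(-1) M.
Since det N = -1, N^(-1) has integer entries; multiplying gives P = [[-2, -1], [2, 0]].

[[-2, -1], [2, 0]]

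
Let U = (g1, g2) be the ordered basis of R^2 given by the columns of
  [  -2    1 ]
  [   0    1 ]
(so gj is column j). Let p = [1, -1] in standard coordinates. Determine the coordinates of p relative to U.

We seek scalars with c_1 g1 + c_2 g2 = p; equivalently solve M c = p where the columns of M are g1, g2.
System: -2c_1 + c_2 = 1, 0c_1 + c_2 = -1; solving gives c_1 = -1, c_2 = -1.
Check: -g1 - g2 = [1, -1].

[-1, -1]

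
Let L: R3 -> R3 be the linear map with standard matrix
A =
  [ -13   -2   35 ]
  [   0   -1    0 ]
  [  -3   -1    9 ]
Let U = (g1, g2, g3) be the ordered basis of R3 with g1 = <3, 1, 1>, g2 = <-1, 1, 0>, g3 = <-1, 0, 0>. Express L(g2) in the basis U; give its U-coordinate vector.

<2, -3, -2>

Compute L(g2) = A g2 = <11, -1, 2> in standard coordinates.
Then write this in U-coordinates: solve for y in y_1 g1 + ... + y_3 g3 = <11, -1, 2>.
This gives y = <2, -3, -2>, which is column 2 of [L]_U.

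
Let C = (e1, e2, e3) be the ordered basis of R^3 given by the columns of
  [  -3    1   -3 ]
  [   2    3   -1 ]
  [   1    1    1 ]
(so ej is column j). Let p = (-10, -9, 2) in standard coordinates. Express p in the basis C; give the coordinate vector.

(-1, -1, 4)

[p]_C is the unique c with M c = p, where M has columns e1, ..., e3.
Solving this 3x3 system gives c = (-1, -1, 4).
Check: -e1 - e2 + 4e3 = (-10, -9, 2).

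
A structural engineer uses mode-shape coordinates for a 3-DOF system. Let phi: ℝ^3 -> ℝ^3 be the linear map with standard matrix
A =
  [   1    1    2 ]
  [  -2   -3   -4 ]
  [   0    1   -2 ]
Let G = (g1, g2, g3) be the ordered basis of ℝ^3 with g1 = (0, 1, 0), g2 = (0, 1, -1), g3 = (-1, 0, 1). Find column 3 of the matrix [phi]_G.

(-3, 1, -1)

Column 3 of [phi]_G is the G-coordinate vector of phi(g3).
In standard coordinates phi(g3) = A g3 = (1, -2, -2).
Converting to G: (1, -2, -2) = -3g1 + g2 - g3, so the coordinate vector is (-3, 1, -1).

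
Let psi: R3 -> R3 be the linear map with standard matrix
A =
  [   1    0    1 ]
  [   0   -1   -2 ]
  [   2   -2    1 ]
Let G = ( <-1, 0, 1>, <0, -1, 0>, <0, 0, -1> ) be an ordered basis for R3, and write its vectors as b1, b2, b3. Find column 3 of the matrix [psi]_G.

Column 3 of [psi]_G is the G-coordinate vector of psi(b3).
In standard coordinates psi(b3) = A b3 = <-1, 2, -1>.
Converting to G: <-1, 2, -1> = b1 - 2b2 + 2b3, so the coordinate vector is <1, -2, 2>.

<1, -2, 2>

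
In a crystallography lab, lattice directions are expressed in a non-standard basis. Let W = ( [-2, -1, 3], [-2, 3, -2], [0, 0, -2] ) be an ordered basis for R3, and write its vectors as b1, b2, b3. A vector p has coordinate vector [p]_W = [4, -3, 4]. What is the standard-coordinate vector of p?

p = M [p]_W, where M has columns b1, ..., b3.
Carrying out the matrix-vector product, p = [-2, -13, 10].

[-2, -13, 10]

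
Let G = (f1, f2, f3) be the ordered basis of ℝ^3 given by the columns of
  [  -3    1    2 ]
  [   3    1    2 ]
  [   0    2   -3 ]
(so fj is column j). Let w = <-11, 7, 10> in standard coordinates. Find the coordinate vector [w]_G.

Write w = c_1 f1 + ... + c_3 f3 and solve for the c_i.
Row-reducing the augmented matrix [M | w] gives c = (3, 2, -2).
Check: 3f1 + 2f2 - 2f3 = <-11, 7, 10>.

<3, 2, -2>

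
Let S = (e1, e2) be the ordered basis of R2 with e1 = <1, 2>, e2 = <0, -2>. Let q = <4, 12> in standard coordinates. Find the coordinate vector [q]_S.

Write q = c_1 e1 + c_2 e2 and solve for the c_i.
System: c_1 + 0c_2 = 4, 2c_1 - 2c_2 = 12; solving gives c_1 = 4, c_2 = -2.
Check: 4e1 - 2e2 = <4, 12>.

<4, -2>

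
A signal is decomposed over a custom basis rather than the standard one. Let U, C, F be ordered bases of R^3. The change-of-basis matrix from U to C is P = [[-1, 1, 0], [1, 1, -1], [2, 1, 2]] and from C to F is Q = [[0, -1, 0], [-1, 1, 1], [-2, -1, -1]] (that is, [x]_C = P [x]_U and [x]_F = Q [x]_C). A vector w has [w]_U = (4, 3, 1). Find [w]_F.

(-6, 20, -17)

Composing the changes, [w]_F = Q P [w]_U.
Q P = [[-1, -1, 1], [4, 1, 1], [-1, -4, -1]]; applying this to (4, 3, 1) gives (-6, 20, -17).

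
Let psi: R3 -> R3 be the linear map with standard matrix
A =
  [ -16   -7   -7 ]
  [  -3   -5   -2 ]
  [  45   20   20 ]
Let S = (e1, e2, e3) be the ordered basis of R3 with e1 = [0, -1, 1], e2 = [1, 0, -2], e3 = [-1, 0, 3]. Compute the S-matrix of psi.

[[-3, -1, 3], [3, 0, -3], [3, 2, 2]]

With P the matrix whose columns are e1, ..., e3, [psi]_S = P^(-1) A P.
Column by column: psi(e1) = A e1 = [0, 3, 0]; its S-coordinates [-3, 3, 3] give column 1.
Continuing for each basis vector yields [psi]_S = [[-3, -1, 3], [3, 0, -3], [3, 2, 2]].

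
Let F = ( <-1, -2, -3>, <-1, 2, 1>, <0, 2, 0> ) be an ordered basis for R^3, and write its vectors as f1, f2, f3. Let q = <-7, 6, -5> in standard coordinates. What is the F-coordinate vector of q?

Write q = c_1 f1 + ... + c_3 f3 and solve for the c_i.
Gaussian elimination on [M | q] yields c = (3, 4, 2).
Check: 3f1 + 4f2 + 2f3 = <-7, 6, -5>.

<3, 4, 2>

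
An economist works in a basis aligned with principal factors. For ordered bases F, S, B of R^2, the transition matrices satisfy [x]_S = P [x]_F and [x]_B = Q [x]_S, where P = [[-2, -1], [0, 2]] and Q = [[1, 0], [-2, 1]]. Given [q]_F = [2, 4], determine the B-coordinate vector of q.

[-8, 24]

First [q]_S = P [q]_F = [-8, 8].
Then [q]_B = Q [q]_S = [-8, 24].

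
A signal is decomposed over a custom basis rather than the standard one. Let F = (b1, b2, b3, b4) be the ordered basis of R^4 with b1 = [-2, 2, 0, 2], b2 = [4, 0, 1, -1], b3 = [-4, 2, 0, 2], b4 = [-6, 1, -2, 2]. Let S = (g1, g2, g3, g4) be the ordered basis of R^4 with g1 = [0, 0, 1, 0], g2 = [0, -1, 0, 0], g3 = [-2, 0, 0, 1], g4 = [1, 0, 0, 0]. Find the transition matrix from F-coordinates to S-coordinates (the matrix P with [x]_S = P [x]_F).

Column j of P is [bj]_S, since P maps F-coordinates to S-coordinates.
Expressing b1 in S: b1 = 0·g1 - 2g2 + 2g3 + 2g4, so column 1 of P is [0, -2, 2, 2].
Doing the same for each bj gives P = [[0, 1, 0, -2], [-2, 0, -2, -1], [2, -1, 2, 2], [2, 2, 0, -2]].

[[0, 1, 0, -2], [-2, 0, -2, -1], [2, -1, 2, 2], [2, 2, 0, -2]]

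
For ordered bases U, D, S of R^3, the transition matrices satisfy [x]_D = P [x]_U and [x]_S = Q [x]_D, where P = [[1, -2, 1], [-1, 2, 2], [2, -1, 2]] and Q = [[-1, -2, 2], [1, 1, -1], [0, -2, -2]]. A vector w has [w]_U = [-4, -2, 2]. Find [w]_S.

Apply P to get D-coordinates [2, 4, -2], then Q to get S-coordinates.
The result is [w]_S = [-14, 8, -4].

[-14, 8, -4]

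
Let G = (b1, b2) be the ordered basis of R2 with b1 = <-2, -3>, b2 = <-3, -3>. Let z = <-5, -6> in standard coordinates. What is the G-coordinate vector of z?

We seek scalars with c_1 b1 + c_2 b2 = z; equivalently solve M c = z where the columns of M are b1, b2.
System: -2c_1 - 3c_2 = -5, -3c_1 - 3c_2 = -6; solving gives c_1 = 1, c_2 = 1.
Check: b1 + b2 = <-5, -6>.

<1, 1>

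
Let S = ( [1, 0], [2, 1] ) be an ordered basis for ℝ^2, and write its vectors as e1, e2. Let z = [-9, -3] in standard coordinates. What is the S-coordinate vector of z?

[-3, -3]

Write z = c_1 e1 + c_2 e2 and solve for the c_i.
System: c_1 + 2c_2 = -9, 0c_1 + c_2 = -3; solving gives c_1 = -3, c_2 = -3.
Check: -3e1 - 3e2 = [-9, -3].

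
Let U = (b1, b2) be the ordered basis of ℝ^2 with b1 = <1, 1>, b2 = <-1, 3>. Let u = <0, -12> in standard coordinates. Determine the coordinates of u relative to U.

We seek scalars with c_1 b1 + c_2 b2 = u; equivalently solve M c = u where the columns of M are b1, b2.
System: c_1 - c_2 = 0, c_1 + 3c_2 = -12; solving gives c_1 = -3, c_2 = -3.
Check: -3b1 - 3b2 = <0, -12>.

<-3, -3>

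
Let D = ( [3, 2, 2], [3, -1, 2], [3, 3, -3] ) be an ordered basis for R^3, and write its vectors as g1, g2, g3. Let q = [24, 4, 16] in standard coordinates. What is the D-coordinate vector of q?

We seek scalars with c_1 g1 + ... + c_3 g3 = q; equivalently solve M c = q where the columns of M are g1, ..., g3.
Gaussian elimination on [M | q] yields c = (4, 4, 0).
Check: 4g1 + 4g2 + 0·g3 = [24, 4, 16].

[4, 4, 0]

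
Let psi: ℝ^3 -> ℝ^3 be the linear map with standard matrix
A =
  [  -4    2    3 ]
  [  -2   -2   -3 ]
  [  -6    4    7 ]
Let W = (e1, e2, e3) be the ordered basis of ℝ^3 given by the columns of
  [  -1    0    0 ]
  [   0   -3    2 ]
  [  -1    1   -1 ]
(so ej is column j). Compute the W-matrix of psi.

[[-1, 3, -1], [-1, 1, 1], [1, 3, 1]]

The j-th column of [psi]_W is [psi(ej)]_W.
psi(e1) = A e1 = (1, 5, -1) = -e1 - e2 + e3, so column 1 is (-1, -1, 1).
Repeating for e2, e3 and assembling the columns gives [[-1, 3, -1], [-1, 1, 1], [1, 3, 1]].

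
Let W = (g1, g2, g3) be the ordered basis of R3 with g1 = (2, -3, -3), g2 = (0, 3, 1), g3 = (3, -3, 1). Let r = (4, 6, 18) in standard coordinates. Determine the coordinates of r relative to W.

[r]_W is the unique c with M c = r, where M has columns g1, ..., g3.
Row-reducing the augmented matrix [M | r] gives c = (-4, 2, 4).
Check: -4g1 + 2g2 + 4g3 = (4, 6, 18).

(-4, 2, 4)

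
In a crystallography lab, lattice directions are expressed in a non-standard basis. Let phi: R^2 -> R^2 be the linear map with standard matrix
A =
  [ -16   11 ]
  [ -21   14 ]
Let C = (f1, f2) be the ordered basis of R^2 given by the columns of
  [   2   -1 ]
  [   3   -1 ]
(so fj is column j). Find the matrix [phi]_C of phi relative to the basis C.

[[-1, 2], [-3, -1]]

Let P have columns f1, f2. Then [phi]_C = P^(-1) A P.
Here det P = 1, so P^(-1) is integer; computing A P first and then P^(-1)(A P) gives [[-1, 2], [-3, -1]].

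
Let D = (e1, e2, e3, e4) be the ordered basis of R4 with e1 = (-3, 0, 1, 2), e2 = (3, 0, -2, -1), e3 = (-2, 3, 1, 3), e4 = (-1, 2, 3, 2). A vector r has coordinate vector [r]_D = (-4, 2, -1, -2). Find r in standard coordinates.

By definition r = -4e1 + 2e2 - e3 - 2e4.
Summing componentwise gives (22, -7, -15, -17).

(22, -7, -15, -17)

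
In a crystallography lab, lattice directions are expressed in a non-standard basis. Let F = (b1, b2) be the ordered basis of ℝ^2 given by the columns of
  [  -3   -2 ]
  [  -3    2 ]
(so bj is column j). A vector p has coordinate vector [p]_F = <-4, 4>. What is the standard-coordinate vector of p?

<4, 20>

The coordinates say p = -4b1 + 4b2; adding the scaled basis vectors gives <4, 20>.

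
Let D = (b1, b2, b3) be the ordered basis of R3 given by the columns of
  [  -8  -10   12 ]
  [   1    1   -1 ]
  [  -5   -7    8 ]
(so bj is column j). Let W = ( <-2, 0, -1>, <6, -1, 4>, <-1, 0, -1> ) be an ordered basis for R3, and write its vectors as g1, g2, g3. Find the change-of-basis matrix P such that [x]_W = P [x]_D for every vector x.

[[1, 1, -2], [-1, -1, 1], [0, 2, -2]]

Let M have columns bj and N have columns gj. Then for every x, N [x]_W = x = M [x]_D, so P = N^(-1) M.
Since det N = -1, N^(-1) has integer entries; multiplying gives P = [[1, 1, -2], [-1, -1, 1], [0, 2, -2]].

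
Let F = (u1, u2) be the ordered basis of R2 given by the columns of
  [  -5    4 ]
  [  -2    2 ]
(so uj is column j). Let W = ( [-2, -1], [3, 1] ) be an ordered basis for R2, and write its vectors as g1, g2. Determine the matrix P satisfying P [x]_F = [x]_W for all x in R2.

[[1, -2], [-1, 0]]

Column j of P is [uj]_W, since P maps F-coordinates to W-coordinates.
Expressing u1 in W: u1 = g1 - g2, so column 1 of P is [1, -1].
Doing the same for each uj gives P = [[1, -2], [-1, 0]].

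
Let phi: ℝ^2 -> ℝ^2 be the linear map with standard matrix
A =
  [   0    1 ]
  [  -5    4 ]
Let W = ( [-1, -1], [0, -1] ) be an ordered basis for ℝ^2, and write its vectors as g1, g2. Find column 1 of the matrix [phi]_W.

Compute phi(g1) = A g1 = [-1, 1] in standard coordinates.
Then write this in W-coordinates: solve for y in y_1 g1 + y_2 g2 = [-1, 1].
This gives y = [1, -2], which is column 1 of [phi]_W.

[1, -2]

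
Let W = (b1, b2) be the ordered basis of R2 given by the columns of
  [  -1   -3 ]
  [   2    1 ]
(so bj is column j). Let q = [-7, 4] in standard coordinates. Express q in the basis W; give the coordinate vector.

We seek scalars with c_1 b1 + c_2 b2 = q; equivalently solve M c = q where the columns of M are b1, b2.
System: -c_1 - 3c_2 = -7, 2c_1 + c_2 = 4; solving gives c_1 = 1, c_2 = 2.
Check: b1 + 2b2 = [-7, 4].

[1, 2]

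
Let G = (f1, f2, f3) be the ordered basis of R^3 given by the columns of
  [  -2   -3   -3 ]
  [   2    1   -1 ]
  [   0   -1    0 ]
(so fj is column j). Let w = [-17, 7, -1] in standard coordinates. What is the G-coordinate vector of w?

[4, 1, 2]

[w]_G is the unique c with M c = w, where M has columns f1, ..., f3.
Gaussian elimination on [M | w] yields c = (4, 1, 2).
Check: 4f1 + f2 + 2f3 = [-17, 7, -1].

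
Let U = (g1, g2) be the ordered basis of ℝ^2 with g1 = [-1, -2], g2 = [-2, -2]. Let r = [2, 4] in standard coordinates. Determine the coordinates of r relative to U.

[-2, 0]

[r]_U is the unique c with M c = r, where M has columns g1, g2.
System: -c_1 - 2c_2 = 2, -2c_1 - 2c_2 = 4; solving gives c_1 = -2, c_2 = 0.
Check: -2g1 + 0·g2 = [2, 4].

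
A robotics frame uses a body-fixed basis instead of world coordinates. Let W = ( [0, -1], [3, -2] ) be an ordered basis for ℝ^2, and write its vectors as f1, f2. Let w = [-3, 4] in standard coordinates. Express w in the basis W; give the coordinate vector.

[w]_W is the unique c with M c = w, where M has columns f1, f2.
System: 0c_1 + 3c_2 = -3, -c_1 - 2c_2 = 4; solving gives c_1 = -2, c_2 = -1.
Check: -2f1 - f2 = [-3, 4].

[-2, -1]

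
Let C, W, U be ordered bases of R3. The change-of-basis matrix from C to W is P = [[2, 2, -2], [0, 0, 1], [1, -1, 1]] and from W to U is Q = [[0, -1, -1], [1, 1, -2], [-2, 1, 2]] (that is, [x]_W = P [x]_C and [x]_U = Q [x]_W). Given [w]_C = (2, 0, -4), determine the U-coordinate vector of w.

First [w]_W = P [w]_C = (12, -4, -2).
Then [w]_U = Q [w]_W = (6, 12, -32).

(6, 12, -32)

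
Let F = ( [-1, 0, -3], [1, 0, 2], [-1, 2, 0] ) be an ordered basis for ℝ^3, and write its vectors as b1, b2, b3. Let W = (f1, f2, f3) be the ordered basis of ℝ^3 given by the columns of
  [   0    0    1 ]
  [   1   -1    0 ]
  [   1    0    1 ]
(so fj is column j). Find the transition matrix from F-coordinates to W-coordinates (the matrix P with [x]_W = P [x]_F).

Let M have columns bj and N have columns fj. Then for every x, N [x]_W = x = M [x]_F, so P = N^(-1) M.
Since det N = 1, N^(-1) has integer entries; multiplying gives P = [[-2, 1, 1], [-2, 1, -1], [-1, 1, -1]].

[[-2, 1, 1], [-2, 1, -1], [-1, 1, -1]]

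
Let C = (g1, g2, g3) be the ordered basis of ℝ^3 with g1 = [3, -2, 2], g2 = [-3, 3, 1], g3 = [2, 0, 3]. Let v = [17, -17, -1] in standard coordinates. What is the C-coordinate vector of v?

[v]_C is the unique c with M c = v, where M has columns g1, ..., g3.
Solving this 3x3 system gives c = (4, -3, -2).
Check: 4g1 - 3g2 - 2g3 = [17, -17, -1].

[4, -3, -2]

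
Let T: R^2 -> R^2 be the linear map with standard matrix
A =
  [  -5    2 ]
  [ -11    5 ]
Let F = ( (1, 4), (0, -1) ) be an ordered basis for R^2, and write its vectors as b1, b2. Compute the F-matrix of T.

[[3, -2], [3, -3]]

Let P have columns b1, b2. Then [T]_F = P^(-1) A P.
Here det P = -1, so P^(-1) is integer; computing A P first and then P^(-1)(A P) gives [[3, -2], [3, -3]].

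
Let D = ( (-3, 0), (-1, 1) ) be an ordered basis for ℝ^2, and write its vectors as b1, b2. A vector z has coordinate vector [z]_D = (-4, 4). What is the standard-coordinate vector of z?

z = M [z]_D, where M has columns b1, b2.
Carrying out the matrix-vector product, z = (8, 4).

(8, 4)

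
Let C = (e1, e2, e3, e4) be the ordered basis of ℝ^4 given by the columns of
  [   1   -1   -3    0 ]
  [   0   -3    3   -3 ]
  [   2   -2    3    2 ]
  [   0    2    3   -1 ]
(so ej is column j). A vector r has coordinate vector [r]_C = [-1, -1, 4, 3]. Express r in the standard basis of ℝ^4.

By definition r = -e1 - e2 + 4e3 + 3e4.
Summing componentwise gives [-12, 6, 18, 7].

[-12, 6, 18, 7]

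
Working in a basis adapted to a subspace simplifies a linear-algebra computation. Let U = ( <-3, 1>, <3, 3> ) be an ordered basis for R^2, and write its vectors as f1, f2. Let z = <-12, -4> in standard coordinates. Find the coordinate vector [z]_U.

<2, -2>

[z]_U is the unique c with M c = z, where M has columns f1, f2.
System: -3c_1 + 3c_2 = -12, c_1 + 3c_2 = -4; solving gives c_1 = 2, c_2 = -2.
Check: 2f1 - 2f2 = <-12, -4>.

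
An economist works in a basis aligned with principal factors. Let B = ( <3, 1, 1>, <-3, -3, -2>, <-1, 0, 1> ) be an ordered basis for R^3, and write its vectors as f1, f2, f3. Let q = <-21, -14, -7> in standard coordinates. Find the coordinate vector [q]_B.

<-2, 4, 3>

Write q = c_1 f1 + ... + c_3 f3 and solve for the c_i.
Gaussian elimination on [M | q] yields c = (-2, 4, 3).
Check: -2f1 + 4f2 + 3f3 = <-21, -14, -7>.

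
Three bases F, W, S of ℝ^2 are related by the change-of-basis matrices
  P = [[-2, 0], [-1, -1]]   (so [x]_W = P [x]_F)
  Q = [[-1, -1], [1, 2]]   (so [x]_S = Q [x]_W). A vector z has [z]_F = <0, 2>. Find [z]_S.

First [z]_W = P [z]_F = <0, -2>.
Then [z]_S = Q [z]_W = <2, -4>.

<2, -4>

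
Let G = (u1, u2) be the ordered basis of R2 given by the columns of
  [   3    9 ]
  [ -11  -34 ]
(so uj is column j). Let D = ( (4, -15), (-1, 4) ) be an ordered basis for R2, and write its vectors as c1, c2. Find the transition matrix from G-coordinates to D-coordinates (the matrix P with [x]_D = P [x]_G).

[[1, 2], [1, -1]]

Let M have columns uj and N have columns cj. Then for every x, N [x]_D = x = M [x]_G, so P = N^(-1) M.
Since det N = 1, N^(-1) has integer entries; multiplying gives P = [[1, 2], [1, -1]].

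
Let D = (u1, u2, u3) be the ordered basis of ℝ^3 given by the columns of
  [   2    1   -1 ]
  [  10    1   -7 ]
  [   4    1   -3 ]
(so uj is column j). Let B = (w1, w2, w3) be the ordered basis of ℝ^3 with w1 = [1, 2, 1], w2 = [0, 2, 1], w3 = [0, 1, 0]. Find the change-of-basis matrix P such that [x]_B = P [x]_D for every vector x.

Let M have columns uj and N have columns wj. Then for every x, N [x]_B = x = M [x]_D, so P = N^(-1) M.
Since det N = -1, N^(-1) has integer entries; multiplying gives P = [[2, 1, -1], [2, 0, -2], [2, -1, -1]].

[[2, 1, -1], [2, 0, -2], [2, -1, -1]]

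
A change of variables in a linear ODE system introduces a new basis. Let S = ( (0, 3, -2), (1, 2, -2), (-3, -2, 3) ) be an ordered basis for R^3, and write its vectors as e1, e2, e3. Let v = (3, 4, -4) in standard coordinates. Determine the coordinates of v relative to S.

We seek scalars with c_1 e1 + ... + c_3 e3 = v; equivalently solve M c = v where the columns of M are e1, ..., e3.
Row-reducing the augmented matrix [M | v] gives c = (2, -3, -2).
Check: 2e1 - 3e2 - 2e3 = (3, 4, -4).

(2, -3, -2)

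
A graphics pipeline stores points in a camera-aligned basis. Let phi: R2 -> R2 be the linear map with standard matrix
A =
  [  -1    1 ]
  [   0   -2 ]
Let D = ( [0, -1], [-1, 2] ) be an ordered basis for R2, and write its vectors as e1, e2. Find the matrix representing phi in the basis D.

[[0, -2], [1, -3]]

Let P have columns e1, e2. Then [phi]_D = P^(-1) A P.
Here det P = -1, so P^(-1) is integer; computing A P first and then P^(-1)(A P) gives [[0, -2], [1, -3]].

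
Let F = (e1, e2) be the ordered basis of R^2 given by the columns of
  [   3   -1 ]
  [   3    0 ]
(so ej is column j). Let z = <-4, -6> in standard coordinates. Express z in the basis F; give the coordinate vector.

<-2, -2>

We seek scalars with c_1 e1 + c_2 e2 = z; equivalently solve M c = z where the columns of M are e1, e2.
System: 3c_1 - c_2 = -4, 3c_1 + 0c_2 = -6; solving gives c_1 = -2, c_2 = -2.
Check: -2e1 - 2e2 = <-4, -6>.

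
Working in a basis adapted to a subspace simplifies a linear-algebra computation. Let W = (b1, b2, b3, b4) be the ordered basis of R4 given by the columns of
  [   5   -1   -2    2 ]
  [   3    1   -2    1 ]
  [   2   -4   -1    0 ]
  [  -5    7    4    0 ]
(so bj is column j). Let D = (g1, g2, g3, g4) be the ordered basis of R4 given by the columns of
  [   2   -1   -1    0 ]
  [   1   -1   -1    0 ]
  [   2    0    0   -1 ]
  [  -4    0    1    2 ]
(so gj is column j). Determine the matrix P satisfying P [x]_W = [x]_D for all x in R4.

Take x = bj: its W-coordinates are the j-th standard unit vector, so P e_j — column j of P — equals [bj]_D.
b1 = 2g1 + 0·g2 - g3 + 2g4, giving column 1 = [2, 0, -1, 2]; repeating for each j gives P = [[2, -2, 0, 1], [0, -2, 0, 0], [-1, -1, 2, 0], [2, 0, 1, 2]].

[[2, -2, 0, 1], [0, -2, 0, 0], [-1, -1, 2, 0], [2, 0, 1, 2]]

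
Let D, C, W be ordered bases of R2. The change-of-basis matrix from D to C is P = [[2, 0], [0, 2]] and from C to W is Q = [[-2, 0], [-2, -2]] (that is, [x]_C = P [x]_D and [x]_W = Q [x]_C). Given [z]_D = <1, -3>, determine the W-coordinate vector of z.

<-4, 8>

Apply P to get C-coordinates <2, -6>, then Q to get W-coordinates.
The result is [z]_W = <-4, 8>.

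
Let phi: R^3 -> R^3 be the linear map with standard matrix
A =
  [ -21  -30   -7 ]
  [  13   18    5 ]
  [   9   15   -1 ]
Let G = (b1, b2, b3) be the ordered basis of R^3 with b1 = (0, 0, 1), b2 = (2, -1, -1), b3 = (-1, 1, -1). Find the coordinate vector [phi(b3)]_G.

(3, -2, -2)

Compute phi(b3) = A b3 = (-2, 0, 7) in standard coordinates.
Then write this in G-coordinates: solve for y in y_1 b1 + ... + y_3 b3 = (-2, 0, 7).
This gives y = (3, -2, -2), which is column 3 of [phi]_G.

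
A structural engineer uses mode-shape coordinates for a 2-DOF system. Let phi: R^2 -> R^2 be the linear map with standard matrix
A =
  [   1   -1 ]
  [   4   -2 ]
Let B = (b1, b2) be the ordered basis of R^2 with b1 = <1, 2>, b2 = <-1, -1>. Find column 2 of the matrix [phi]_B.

<-2, -2>

Column 2 of [phi]_B is the B-coordinate vector of phi(b2).
In standard coordinates phi(b2) = A b2 = <0, -2>.
Converting to B: <0, -2> = -2b1 - 2b2, so the coordinate vector is <-2, -2>.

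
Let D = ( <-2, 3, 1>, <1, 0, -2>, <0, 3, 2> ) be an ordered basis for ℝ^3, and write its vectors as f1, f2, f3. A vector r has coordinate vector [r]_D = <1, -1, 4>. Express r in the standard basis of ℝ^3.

<-3, 15, 11>

r = M [r]_D, where M has columns f1, ..., f3.
Carrying out the matrix-vector product, r = <-3, 15, 11>.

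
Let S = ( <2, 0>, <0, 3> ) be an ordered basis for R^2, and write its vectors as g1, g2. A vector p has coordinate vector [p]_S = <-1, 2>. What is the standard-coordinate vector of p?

<-2, 6>

The coordinates say p = -g1 + 2g2; adding the scaled basis vectors gives <-2, 6>.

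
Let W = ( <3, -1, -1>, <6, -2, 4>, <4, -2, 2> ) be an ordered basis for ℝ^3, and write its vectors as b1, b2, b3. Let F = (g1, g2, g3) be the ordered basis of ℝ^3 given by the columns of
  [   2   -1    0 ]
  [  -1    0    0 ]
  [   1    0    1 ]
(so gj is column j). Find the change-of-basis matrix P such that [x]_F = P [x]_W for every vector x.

[[1, 2, 2], [-1, -2, 0], [-2, 2, 0]]

Take x = bj: its W-coordinates are the j-th standard unit vector, so P e_j — column j of P — equals [bj]_F.
b1 = g1 - g2 - 2g3, giving column 1 = <1, -1, -2>; repeating for each j gives P = [[1, 2, 2], [-1, -2, 0], [-2, 2, 0]].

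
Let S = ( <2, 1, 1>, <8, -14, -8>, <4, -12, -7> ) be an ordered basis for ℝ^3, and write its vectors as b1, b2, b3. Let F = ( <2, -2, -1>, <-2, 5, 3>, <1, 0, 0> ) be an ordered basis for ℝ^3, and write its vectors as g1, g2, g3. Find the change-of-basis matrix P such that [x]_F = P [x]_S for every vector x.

[[2, 2, 1], [1, -2, -2], [0, 0, -2]]

Column j of P is [bj]_F, since P maps S-coordinates to F-coordinates.
Expressing b1 in F: b1 = 2g1 + g2 + 0·g3, so column 1 of P is <2, 1, 0>.
Doing the same for each bj gives P = [[2, 2, 1], [1, -2, -2], [0, 0, -2]].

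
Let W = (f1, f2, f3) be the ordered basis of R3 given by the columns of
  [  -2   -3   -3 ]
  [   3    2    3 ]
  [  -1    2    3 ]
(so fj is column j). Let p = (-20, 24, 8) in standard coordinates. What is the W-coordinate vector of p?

Write p = c_1 f1 + ... + c_3 f3 and solve for the c_i.
Solving this 3x3 system gives c = (4, 0, 4).
Check: 4f1 + 0·f2 + 4f3 = (-20, 24, 8).

(4, 0, 4)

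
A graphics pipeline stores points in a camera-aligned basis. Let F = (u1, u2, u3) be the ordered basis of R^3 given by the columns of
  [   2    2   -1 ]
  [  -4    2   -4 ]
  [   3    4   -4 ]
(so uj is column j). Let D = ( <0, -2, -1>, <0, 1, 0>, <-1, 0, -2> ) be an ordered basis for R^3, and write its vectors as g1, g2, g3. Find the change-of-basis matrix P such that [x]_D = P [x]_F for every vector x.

[[1, 0, 2], [-2, 2, 0], [-2, -2, 1]]

Let M have columns uj and N have columns gj. Then for every x, N [x]_D = x = M [x]_F, so P = N^(-1) M.
Since det N = -1, N^(-1) has integer entries; multiplying gives P = [[1, 0, 2], [-2, 2, 0], [-2, -2, 1]].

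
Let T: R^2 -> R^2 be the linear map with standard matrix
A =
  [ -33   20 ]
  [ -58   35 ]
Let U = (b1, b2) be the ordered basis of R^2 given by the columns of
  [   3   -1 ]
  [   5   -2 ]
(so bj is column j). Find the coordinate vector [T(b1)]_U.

Compute T(b1) = A b1 = [1, 1] in standard coordinates.
Then write this in U-coordinates: solve for y in y_1 b1 + y_2 b2 = [1, 1].
This gives y = [1, 2], which is column 1 of [T]_U.

[1, 2]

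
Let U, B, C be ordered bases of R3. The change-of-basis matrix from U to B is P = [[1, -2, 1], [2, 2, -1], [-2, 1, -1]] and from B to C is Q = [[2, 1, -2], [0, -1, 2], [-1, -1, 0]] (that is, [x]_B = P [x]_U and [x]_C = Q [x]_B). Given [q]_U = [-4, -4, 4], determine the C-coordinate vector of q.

Composing the changes, [q]_C = Q P [q]_U.
Q P = [[8, -4, 3], [-6, 0, -1], [-3, 0, 0]]; applying this to [-4, -4, 4] gives [-4, 20, 12].

[-4, 20, 12]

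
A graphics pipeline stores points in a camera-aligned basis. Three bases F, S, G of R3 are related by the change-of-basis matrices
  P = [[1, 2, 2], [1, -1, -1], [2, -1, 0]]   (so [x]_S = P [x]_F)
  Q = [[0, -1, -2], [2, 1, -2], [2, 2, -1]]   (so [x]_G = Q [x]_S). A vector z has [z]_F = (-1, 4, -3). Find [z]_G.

(14, 12, 4)

First [z]_S = P [z]_F = (1, -2, -6).
Then [z]_G = Q [z]_S = (14, 12, 4).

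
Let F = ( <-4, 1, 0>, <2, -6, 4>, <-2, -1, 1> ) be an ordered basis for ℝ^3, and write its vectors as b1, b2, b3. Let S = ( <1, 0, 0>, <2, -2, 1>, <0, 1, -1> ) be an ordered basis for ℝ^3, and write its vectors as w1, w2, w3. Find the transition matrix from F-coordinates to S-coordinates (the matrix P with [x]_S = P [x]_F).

Column j of P is [bj]_S, since P maps F-coordinates to S-coordinates.
Expressing b1 in S: b1 = -2w1 - w2 - w3, so column 1 of P is <-2, -1, -1>.
Doing the same for each bj gives P = [[-2, -2, -2], [-1, 2, 0], [-1, -2, -1]].

[[-2, -2, -2], [-1, 2, 0], [-1, -2, -1]]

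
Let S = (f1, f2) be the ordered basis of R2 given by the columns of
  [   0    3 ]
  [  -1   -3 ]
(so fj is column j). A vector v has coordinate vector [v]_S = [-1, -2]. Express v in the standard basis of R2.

v = M [v]_S, where M has columns f1, f2.
Carrying out the matrix-vector product, v = [-6, 7].

[-6, 7]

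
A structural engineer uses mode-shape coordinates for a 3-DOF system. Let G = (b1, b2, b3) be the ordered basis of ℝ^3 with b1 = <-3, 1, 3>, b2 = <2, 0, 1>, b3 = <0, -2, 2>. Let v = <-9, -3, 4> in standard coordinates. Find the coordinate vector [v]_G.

<1, -3, 2>

[v]_G is the unique c with M c = v, where M has columns b1, ..., b3.
Row-reducing the augmented matrix [M | v] gives c = (1, -3, 2).
Check: b1 - 3b2 + 2b3 = <-9, -3, 4>.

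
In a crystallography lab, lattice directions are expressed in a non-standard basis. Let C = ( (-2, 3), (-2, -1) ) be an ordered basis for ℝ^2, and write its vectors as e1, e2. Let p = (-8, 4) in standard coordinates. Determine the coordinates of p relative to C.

(2, 2)

We seek scalars with c_1 e1 + c_2 e2 = p; equivalently solve M c = p where the columns of M are e1, e2.
System: -2c_1 - 2c_2 = -8, 3c_1 - c_2 = 4; solving gives c_1 = 2, c_2 = 2.
Check: 2e1 + 2e2 = (-8, 4).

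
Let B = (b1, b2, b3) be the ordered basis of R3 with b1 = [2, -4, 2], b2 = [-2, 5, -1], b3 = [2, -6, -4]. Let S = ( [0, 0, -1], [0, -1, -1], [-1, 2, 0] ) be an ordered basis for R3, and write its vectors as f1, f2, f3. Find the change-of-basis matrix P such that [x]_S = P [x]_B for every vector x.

Let M have columns bj and N have columns fj. Then for every x, N [x]_S = x = M [x]_B, so P = N^(-1) M.
Since det N = 1, N^(-1) has integer entries; multiplying gives P = [[-2, 2, 2], [0, -1, 2], [-2, 2, -2]].

[[-2, 2, 2], [0, -1, 2], [-2, 2, -2]]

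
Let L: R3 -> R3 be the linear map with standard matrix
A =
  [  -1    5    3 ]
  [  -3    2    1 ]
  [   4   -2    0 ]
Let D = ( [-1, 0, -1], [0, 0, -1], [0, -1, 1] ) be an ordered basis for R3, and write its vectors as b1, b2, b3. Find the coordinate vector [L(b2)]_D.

[3, -2, 1]

Compute L(b2) = A b2 = [-3, -1, 0] in standard coordinates.
Then write this in D-coordinates: solve for y in y_1 b1 + ... + y_3 b3 = [-3, -1, 0].
This gives y = [3, -2, 1], which is column 2 of [L]_D.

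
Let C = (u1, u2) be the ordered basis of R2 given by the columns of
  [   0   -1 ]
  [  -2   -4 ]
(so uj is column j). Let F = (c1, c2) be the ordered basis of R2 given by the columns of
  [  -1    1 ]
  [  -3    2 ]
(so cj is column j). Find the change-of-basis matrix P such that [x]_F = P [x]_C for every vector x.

Column j of P is [uj]_F, since P maps C-coordinates to F-coordinates.
Expressing u1 in F: u1 = 2c1 + 2c2, so column 1 of P is (2, 2).
Doing the same for each uj gives P = [[2, 2], [2, 1]].

[[2, 2], [2, 1]]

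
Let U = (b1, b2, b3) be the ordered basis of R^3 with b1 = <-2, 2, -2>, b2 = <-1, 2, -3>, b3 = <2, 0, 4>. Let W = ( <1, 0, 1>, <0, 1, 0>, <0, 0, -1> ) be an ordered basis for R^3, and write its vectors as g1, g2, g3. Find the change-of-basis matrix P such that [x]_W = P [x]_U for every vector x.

Let M have columns bj and N have columns gj. Then for every x, N [x]_W = x = M [x]_U, so P = N^(-1) M.
Since det N = -1, N^(-1) has integer entries; multiplying gives P = [[-2, -1, 2], [2, 2, 0], [0, 2, -2]].

[[-2, -1, 2], [2, 2, 0], [0, 2, -2]]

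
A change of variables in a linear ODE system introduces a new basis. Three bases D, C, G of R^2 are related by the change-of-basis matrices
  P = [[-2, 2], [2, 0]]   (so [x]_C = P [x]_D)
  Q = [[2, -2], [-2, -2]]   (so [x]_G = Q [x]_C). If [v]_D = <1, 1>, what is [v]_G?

Composing the changes, [v]_G = Q P [v]_D.
Q P = [[-8, 4], [0, -4]]; applying this to <1, 1> gives <-4, -4>.

<-4, -4>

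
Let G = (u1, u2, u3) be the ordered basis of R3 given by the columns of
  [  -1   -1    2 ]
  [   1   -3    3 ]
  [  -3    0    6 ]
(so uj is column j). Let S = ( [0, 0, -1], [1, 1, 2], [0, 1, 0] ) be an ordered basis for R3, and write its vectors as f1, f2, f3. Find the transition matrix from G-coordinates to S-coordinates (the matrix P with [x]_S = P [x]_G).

[[1, -2, -2], [-1, -1, 2], [2, -2, 1]]

Take x = uj: its G-coordinates are the j-th standard unit vector, so P e_j — column j of P — equals [uj]_S.
u1 = f1 - f2 + 2f3, giving column 1 = [1, -1, 2]; repeating for each j gives P = [[1, -2, -2], [-1, -1, 2], [2, -2, 1]].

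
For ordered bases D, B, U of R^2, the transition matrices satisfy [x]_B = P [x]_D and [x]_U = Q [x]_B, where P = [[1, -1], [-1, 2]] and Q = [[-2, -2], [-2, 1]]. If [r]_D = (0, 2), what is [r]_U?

First [r]_B = P [r]_D = (-2, 4).
Then [r]_U = Q [r]_B = (-4, 8).

(-4, 8)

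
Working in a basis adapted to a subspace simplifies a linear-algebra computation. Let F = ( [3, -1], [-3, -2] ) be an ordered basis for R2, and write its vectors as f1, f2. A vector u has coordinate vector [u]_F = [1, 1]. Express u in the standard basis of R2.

[0, -3]

The coordinates say u = f1 + f2; adding the scaled basis vectors gives [0, -3].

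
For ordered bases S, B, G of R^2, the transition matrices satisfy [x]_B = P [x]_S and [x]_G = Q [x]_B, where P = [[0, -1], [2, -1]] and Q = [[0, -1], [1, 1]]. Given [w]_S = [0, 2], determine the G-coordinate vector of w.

Composing the changes, [w]_G = Q P [w]_S.
Q P = [[-2, 1], [2, -2]]; applying this to [0, 2] gives [2, -4].

[2, -4]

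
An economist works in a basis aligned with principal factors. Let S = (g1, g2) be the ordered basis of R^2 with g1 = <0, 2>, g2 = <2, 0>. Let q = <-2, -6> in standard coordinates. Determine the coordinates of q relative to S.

<-3, -1>

Write q = c_1 g1 + c_2 g2 and solve for the c_i.
System: 0c_1 + 2c_2 = -2, 2c_1 + 0c_2 = -6; solving gives c_1 = -3, c_2 = -1.
Check: -3g1 - g2 = <-2, -6>.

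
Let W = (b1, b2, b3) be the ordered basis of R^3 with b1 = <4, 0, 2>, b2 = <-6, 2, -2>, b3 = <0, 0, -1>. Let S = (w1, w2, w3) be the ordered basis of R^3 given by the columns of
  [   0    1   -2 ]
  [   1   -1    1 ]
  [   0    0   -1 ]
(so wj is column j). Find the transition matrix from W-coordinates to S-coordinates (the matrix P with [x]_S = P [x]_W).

Let M have columns bj and N have columns wj. Then for every x, N [x]_S = x = M [x]_W, so P = N^(-1) M.
Since det N = 1, N^(-1) has integer entries; multiplying gives P = [[2, -2, 1], [0, -2, 2], [-2, 2, 1]].

[[2, -2, 1], [0, -2, 2], [-2, 2, 1]]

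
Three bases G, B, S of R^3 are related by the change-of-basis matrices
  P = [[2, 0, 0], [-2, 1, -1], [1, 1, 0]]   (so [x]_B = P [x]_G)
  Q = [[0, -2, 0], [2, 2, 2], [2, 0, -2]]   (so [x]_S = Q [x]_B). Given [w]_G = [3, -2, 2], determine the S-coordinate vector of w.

[20, -6, 10]

First [w]_B = P [w]_G = [6, -10, 1].
Then [w]_S = Q [w]_B = [20, -6, 10].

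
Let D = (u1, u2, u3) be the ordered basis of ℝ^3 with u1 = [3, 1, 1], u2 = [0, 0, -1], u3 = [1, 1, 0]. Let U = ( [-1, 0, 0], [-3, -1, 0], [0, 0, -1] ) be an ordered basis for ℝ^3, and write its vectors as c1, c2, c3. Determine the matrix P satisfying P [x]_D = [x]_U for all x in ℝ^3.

Take x = uj: its D-coordinates are the j-th standard unit vector, so P e_j — column j of P — equals [uj]_U.
u1 = 0·c1 - c2 - c3, giving column 1 = [0, -1, -1]; repeating for each j gives P = [[0, 0, 2], [-1, 0, -1], [-1, 1, 0]].

[[0, 0, 2], [-1, 0, -1], [-1, 1, 0]]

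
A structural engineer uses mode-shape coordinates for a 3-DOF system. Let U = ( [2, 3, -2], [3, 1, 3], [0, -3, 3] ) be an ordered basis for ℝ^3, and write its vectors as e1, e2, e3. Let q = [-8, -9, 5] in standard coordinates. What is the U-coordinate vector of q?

We seek scalars with c_1 e1 + ... + c_3 e3 = q; equivalently solve M c = q where the columns of M are e1, ..., e3.
Gaussian elimination on [M | q] yields c = (-4, 0, -1).
Check: -4e1 + 0·e2 - e3 = [-8, -9, 5].

[-4, 0, -1]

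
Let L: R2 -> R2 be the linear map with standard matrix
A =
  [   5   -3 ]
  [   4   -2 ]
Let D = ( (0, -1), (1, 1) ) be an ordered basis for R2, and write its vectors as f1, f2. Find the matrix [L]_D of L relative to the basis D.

[[1, 0], [3, 2]]

Let P have columns f1, f2. Then [L]_D = P^(-1) A P.
Here det P = 1, so P^(-1) is integer; computing A P first and then P^(-1)(A P) gives [[1, 0], [3, 2]].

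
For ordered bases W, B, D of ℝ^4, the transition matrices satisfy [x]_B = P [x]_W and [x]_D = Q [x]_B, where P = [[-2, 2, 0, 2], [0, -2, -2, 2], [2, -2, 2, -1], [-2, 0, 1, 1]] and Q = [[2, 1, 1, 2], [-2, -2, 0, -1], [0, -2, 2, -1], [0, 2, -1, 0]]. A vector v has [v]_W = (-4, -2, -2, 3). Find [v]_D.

(41, -57, -59, 39)

Apply P to get B-coordinates (10, 14, -11, 9), then Q to get D-coordinates.
The result is [v]_D = (41, -57, -59, 39).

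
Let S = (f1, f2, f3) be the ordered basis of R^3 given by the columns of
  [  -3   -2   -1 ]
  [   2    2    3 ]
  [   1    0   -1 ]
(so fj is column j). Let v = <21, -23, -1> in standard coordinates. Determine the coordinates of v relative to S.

<-4, -3, -3>

We seek scalars with c_1 f1 + ... + c_3 f3 = v; equivalently solve M c = v where the columns of M are f1, ..., f3.
Solving this 3x3 system gives c = (-4, -3, -3).
Check: -4f1 - 3f2 - 3f3 = <21, -23, -1>.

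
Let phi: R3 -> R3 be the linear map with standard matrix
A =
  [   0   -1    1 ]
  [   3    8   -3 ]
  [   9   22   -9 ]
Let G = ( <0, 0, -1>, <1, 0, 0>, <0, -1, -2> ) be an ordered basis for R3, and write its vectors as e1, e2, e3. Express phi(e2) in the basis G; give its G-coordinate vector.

<-3, 0, -3>

Column 2 of [phi]_G is the G-coordinate vector of phi(e2).
In standard coordinates phi(e2) = A e2 = <0, 3, 9>.
Converting to G: <0, 3, 9> = -3e1 + 0·e2 - 3e3, so the coordinate vector is <-3, 0, -3>.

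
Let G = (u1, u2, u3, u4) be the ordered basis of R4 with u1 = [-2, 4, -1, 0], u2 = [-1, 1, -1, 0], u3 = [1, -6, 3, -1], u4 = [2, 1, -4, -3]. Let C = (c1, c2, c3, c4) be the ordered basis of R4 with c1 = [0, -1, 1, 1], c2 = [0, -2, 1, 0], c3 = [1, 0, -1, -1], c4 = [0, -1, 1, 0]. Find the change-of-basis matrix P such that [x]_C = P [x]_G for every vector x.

[[-2, -1, 0, -1], [-1, 1, 2, 1], [-2, -1, 1, 2], [0, -2, 2, -2]]

Take x = uj: its G-coordinates are the j-th standard unit vector, so P e_j — column j of P — equals [uj]_C.
u1 = -2c1 - c2 - 2c3 + 0·c4, giving column 1 = [-2, -1, -2, 0]; repeating for each j gives P = [[-2, -1, 0, -1], [-1, 1, 2, 1], [-2, -1, 1, 2], [0, -2, 2, -2]].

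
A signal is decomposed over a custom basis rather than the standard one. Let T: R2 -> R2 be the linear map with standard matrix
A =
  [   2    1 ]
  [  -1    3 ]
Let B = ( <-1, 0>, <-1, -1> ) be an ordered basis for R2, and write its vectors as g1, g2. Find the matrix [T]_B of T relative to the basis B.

[[3, 1], [-1, 2]]

The j-th column of [T]_B is [T(gj)]_B.
T(g1) = A g1 = <-2, 1> = 3g1 - g2, so column 1 is <3, -1>.
Repeating for g2 and assembling the columns gives [[3, 1], [-1, 2]].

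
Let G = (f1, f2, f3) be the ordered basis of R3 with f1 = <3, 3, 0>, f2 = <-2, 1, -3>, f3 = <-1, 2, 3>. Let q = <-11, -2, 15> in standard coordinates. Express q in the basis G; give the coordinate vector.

<-3, -1, 4>

Write q = c_1 f1 + ... + c_3 f3 and solve for the c_i.
Solving this 3x3 system gives c = (-3, -1, 4).
Check: -3f1 - f2 + 4f3 = <-11, -2, 15>.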